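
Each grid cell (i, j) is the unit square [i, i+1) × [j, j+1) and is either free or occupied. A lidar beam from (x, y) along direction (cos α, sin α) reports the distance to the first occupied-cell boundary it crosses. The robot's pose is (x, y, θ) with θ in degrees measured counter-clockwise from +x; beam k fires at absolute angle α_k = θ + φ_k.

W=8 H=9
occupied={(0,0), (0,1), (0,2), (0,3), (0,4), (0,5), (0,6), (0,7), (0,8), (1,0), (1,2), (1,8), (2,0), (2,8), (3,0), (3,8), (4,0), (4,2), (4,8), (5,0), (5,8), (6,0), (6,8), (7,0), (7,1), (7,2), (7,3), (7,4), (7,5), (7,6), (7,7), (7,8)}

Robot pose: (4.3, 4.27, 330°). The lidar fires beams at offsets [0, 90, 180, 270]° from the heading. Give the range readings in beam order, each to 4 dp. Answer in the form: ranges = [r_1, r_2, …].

ranges = [3.1177, 4.3070, 3.8105, 3.7759]

beam 1: φ=0°, α=330°
  cosα=0.8660 sinα=-0.5000 | (4,4) | tMaxX 0.8083 tMaxY 0.5400 | tΔX 1.1547 tΔY 2.0000
    t=0.5400 [y] (4,3)
    t=0.8083 [x] (5,3)
    t=1.9630 [x] (6,3)
    t=2.5400 [y] (6,2)
    t=3.1177 [x] (7,2) — stop
  → r_1 = 3.1177
beam 2: φ=90°, α=60°
  cosα=0.5000 sinα=0.8660 | (4,4) | tMaxX 1.4000 tMaxY 0.8429 | tΔX 2.0000 tΔY 1.1547
    t=0.8429 [y] (4,5)
    t=1.4000 [x] (5,5)
    t=1.9976 [y] (5,6)
    t=3.1523 [y] (5,7)
    t=3.4000 [x] (6,7)
    t=4.3070 [y] (6,8) — stop
  → r_2 = 4.3070
beam 3: φ=180°, α=150°
  cosα=-0.8660 sinα=0.5000 | (4,4) | tMaxX 0.3464 tMaxY 1.4600 | tΔX 1.1547 tΔY 2.0000
    t=0.3464 [x] (3,4)
    t=1.4600 [y] (3,5)
    t=1.5011 [x] (2,5)
    t=2.6558 [x] (1,5)
    t=3.4600 [y] (1,6)
    t=3.8105 [x] (0,6) — stop
  → r_3 = 3.8105
beam 4: φ=270°, α=240°
  cosα=-0.5000 sinα=-0.8660 | (4,4) | tMaxX 0.6000 tMaxY 0.3118 | tΔX 2.0000 tΔY 1.1547
    t=0.3118 [y] (4,3)
    t=0.6000 [x] (3,3)
    t=1.4665 [y] (3,2)
    t=2.6000 [x] (2,2)
    t=2.6212 [y] (2,1)
    t=3.7759 [y] (2,0) — stop
  → r_4 = 3.7759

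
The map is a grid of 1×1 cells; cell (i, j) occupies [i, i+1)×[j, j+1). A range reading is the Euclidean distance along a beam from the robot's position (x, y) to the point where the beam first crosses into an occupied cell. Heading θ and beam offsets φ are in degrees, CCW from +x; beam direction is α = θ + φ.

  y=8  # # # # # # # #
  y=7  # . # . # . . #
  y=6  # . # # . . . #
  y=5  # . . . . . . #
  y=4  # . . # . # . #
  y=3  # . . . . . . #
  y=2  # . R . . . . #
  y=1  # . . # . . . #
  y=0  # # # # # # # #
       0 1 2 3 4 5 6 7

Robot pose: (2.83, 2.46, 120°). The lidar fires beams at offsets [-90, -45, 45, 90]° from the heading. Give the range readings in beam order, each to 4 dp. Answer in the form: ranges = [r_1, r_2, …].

ranges = [3.0800, 1.5943, 1.8946, 2.1131]

beam 1: φ=-90°, α=30°
  dir = (cos 30°, sin 30°) = (0.8660, 0.5000); from cell (2,2)
  next x-line at t=0.1963, next y-line at t=1.0800; Δt_x=1.1547, Δt_y=2.0000
    x: enter (3,2) at t=0.1963
    y: enter (3,3) at t=1.0800
    x: enter (4,3) at t=1.3510
    x: enter (5,3) at t=2.5057
    y: enter (5,4) at t=3.0800 ← occupied
  → r_1 = 3.0800
beam 2: φ=-45°, α=75°
  dir = (cos 75°, sin 75°) = (0.2588, 0.9659); from cell (2,2)
  next x-line at t=0.6568, next y-line at t=0.5590; Δt_x=3.8637, Δt_y=1.0353
    y: enter (2,3) at t=0.5590
    x: enter (3,3) at t=0.6568
    y: enter (3,4) at t=1.5943 ← occupied
  → r_2 = 1.5943
beam 3: φ=45°, α=165°
  dir = (cos 165°, sin 165°) = (-0.9659, 0.2588); from cell (2,2)
  next x-line at t=0.8593, next y-line at t=2.0864; Δt_x=1.0353, Δt_y=3.8637
    x: enter (1,2) at t=0.8593
    x: enter (0,2) at t=1.8946 ← occupied
  → r_3 = 1.8946
beam 4: φ=90°, α=210°
  dir = (cos 210°, sin 210°) = (-0.8660, -0.5000); from cell (2,2)
  next x-line at t=0.9584, next y-line at t=0.9200; Δt_x=1.1547, Δt_y=2.0000
    y: enter (2,1) at t=0.9200
    x: enter (1,1) at t=0.9584
    x: enter (0,1) at t=2.1131 ← occupied
  → r_4 = 2.1131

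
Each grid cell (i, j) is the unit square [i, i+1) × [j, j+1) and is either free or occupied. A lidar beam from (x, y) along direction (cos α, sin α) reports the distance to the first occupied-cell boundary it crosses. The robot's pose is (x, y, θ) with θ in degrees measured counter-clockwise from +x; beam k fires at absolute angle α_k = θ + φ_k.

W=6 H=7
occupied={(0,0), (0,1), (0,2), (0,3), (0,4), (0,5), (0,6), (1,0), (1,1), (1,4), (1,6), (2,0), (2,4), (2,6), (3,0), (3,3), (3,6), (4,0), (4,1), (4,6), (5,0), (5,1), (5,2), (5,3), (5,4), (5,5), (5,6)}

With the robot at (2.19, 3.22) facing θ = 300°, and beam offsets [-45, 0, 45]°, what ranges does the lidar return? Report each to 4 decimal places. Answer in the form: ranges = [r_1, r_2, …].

beam 1: φ=-45°, α=255°
  cosα=-0.2588 sinα=-0.9659 | (2,3) | tMaxX 0.7341 tMaxY 0.2278 | tΔX 3.8637 tΔY 1.0353
    t=0.2278 [y] (2,2)
    t=0.7341 [x] (1,2)
    t=1.2630 [y] (1,1) — stop
  → r_1 = 1.2630
beam 2: φ=0°, α=300°
  cosα=0.5000 sinα=-0.8660 | (2,3) | tMaxX 1.6200 tMaxY 0.2540 | tΔX 2.0000 tΔY 1.1547
    t=0.2540 [y] (2,2)
    t=1.4087 [y] (2,1)
    t=1.6200 [x] (3,1)
    t=2.5634 [y] (3,0) — stop
  → r_2 = 2.5634
beam 3: φ=45°, α=345°
  cosα=0.9659 sinα=-0.2588 | (2,3) | tMaxX 0.8386 tMaxY 0.8500 | tΔX 1.0353 tΔY 3.8637
    t=0.8386 [x] (3,3) — stop
  → r_3 = 0.8386

ranges = [1.2630, 2.5634, 0.8386]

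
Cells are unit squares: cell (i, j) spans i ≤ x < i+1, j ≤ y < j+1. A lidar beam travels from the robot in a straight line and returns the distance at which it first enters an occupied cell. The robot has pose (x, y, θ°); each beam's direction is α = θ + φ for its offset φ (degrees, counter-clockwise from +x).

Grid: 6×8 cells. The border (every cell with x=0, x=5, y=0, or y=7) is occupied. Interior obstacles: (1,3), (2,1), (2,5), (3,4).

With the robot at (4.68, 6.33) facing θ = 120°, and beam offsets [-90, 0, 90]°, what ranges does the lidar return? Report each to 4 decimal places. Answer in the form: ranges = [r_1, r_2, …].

ranges = [0.3695, 0.7736, 1.9399]

beam 1: φ=-90°, α=30°
  cosα=0.8660 sinα=0.5000 | (4,6) | tMaxX 0.3695 tMaxY 1.3400 | tΔX 1.1547 tΔY 2.0000
    t=0.3695 [x] (5,6) — stop
  → r_1 = 0.3695
beam 2: φ=0°, α=120°
  cosα=-0.5000 sinα=0.8660 | (4,6) | tMaxX 1.3600 tMaxY 0.7736 | tΔX 2.0000 tΔY 1.1547
    t=0.7736 [y] (4,7) — stop
  → r_2 = 0.7736
beam 3: φ=90°, α=210°
  cosα=-0.8660 sinα=-0.5000 | (4,6) | tMaxX 0.7852 tMaxY 0.6600 | tΔX 1.1547 tΔY 2.0000
    t=0.6600 [y] (4,5)
    t=0.7852 [x] (3,5)
    t=1.9399 [x] (2,5) — stop
  → r_3 = 1.9399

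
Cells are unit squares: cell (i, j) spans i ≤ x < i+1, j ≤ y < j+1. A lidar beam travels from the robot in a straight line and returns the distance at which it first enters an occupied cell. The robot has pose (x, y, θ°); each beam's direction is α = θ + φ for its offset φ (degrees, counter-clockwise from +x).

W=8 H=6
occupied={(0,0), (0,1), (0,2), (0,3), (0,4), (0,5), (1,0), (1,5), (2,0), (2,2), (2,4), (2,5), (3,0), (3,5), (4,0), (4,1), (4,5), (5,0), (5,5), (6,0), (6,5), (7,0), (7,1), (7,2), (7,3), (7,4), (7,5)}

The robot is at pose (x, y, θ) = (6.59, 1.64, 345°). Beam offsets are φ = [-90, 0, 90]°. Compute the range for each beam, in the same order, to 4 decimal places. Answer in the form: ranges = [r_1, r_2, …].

beam 1: φ=-90°, α=255°
  dir = (cos 255°, sin 255°) = (-0.2588, -0.9659); from cell (6,1)
  next x-line at t=2.2796, next y-line at t=0.6626; Δt_x=3.8637, Δt_y=1.0353
    y: enter (6,0) at t=0.6626 ← occupied
  → r_1 = 0.6626
beam 2: φ=0°, α=345°
  dir = (cos 345°, sin 345°) = (0.9659, -0.2588); from cell (6,1)
  next x-line at t=0.4245, next y-line at t=2.4728; Δt_x=1.0353, Δt_y=3.8637
    x: enter (7,1) at t=0.4245 ← occupied
  → r_2 = 0.4245
beam 3: φ=90°, α=75°
  dir = (cos 75°, sin 75°) = (0.2588, 0.9659); from cell (6,1)
  next x-line at t=1.5841, next y-line at t=0.3727; Δt_x=3.8637, Δt_y=1.0353
    y: enter (6,2) at t=0.3727
    y: enter (6,3) at t=1.4080
    x: enter (7,3) at t=1.5841 ← occupied
  → r_3 = 1.5841

ranges = [0.6626, 0.4245, 1.5841]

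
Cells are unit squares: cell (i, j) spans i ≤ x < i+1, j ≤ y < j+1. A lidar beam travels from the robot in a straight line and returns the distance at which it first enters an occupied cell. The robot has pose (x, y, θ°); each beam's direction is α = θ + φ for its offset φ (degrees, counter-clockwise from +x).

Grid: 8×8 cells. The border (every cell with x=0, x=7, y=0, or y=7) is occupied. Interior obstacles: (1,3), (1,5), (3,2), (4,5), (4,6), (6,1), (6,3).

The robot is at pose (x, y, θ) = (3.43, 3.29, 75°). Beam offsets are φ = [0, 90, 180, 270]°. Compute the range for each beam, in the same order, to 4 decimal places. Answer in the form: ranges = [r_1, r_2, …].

beam 1: φ=0°, α=75°
  d=(0.2588,0.9659)  start (3,3)  tX=2.2023 tY=0.7350  stride 1/|dx|=3.8637 1/|dy|=1.0353
    cross y-line → (3,4), t=0.7350
    cross y-line → (3,5), t=1.7703
    cross x-line → (4,5), t=2.2023 (wall)
  → r_1 = 2.2023
beam 2: φ=90°, α=165°
  d=(-0.9659,0.2588)  start (3,3)  tX=0.4452 tY=2.7432  stride 1/|dx|=1.0353 1/|dy|=3.8637
    cross x-line → (2,3), t=0.4452
    cross x-line → (1,3), t=1.4804 (wall)
  → r_2 = 1.4804
beam 3: φ=180°, α=255°
  d=(-0.2588,-0.9659)  start (3,3)  tX=1.6614 tY=0.3002  stride 1/|dx|=3.8637 1/|dy|=1.0353
    cross y-line → (3,2), t=0.3002 (wall)
  → r_3 = 0.3002
beam 4: φ=270°, α=345°
  d=(0.9659,-0.2588)  start (3,3)  tX=0.5901 tY=1.1205  stride 1/|dx|=1.0353 1/|dy|=3.8637
    cross x-line → (4,3), t=0.5901
    cross y-line → (4,2), t=1.1205
    cross x-line → (5,2), t=1.6254
    cross x-line → (6,2), t=2.6607
    cross x-line → (7,2), t=3.6959 (wall)
  → r_4 = 3.6959

ranges = [2.2023, 1.4804, 0.3002, 3.6959]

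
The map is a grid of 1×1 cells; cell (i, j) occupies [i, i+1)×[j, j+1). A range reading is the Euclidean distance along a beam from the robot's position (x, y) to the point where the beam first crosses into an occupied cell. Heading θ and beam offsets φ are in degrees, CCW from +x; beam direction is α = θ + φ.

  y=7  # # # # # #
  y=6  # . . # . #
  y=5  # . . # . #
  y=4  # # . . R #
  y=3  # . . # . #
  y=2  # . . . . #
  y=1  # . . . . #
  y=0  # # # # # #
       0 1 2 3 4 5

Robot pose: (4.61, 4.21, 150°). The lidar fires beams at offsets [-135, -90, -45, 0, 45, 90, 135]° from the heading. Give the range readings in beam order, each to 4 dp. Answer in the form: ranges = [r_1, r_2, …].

beam 1: φ=-135°, α=15°
  d=(0.9659,0.2588)  start (4,4)  tX=0.4038 tY=3.0523  stride 1/|dx|=1.0353 1/|dy|=3.8637
    cross x-line → (5,4), t=0.4038 (wall)
  → r_1 = 0.4038
beam 2: φ=-90°, α=60°
  d=(0.5000,0.8660)  start (4,4)  tX=0.7800 tY=0.9122  stride 1/|dx|=2.0000 1/|dy|=1.1547
    cross x-line → (5,4), t=0.7800 (wall)
  → r_2 = 0.7800
beam 3: φ=-45°, α=105°
  d=(-0.2588,0.9659)  start (4,4)  tX=2.3569 tY=0.8179  stride 1/|dx|=3.8637 1/|dy|=1.0353
    cross y-line → (4,5), t=0.8179
    cross y-line → (4,6), t=1.8531
    cross x-line → (3,6), t=2.3569 (wall)
  → r_3 = 2.3569
beam 4: φ=0°, α=150°
  d=(-0.8660,0.5000)  start (4,4)  tX=0.7044 tY=1.5800  stride 1/|dx|=1.1547 1/|dy|=2.0000
    cross x-line → (3,4), t=0.7044
    cross y-line → (3,5), t=1.5800 (wall)
  → r_4 = 1.5800
beam 5: φ=45°, α=195°
  d=(-0.9659,-0.2588)  start (4,4)  tX=0.6315 tY=0.8114  stride 1/|dx|=1.0353 1/|dy|=3.8637
    cross x-line → (3,4), t=0.6315
    cross y-line → (3,3), t=0.8114 (wall)
  → r_5 = 0.8114
beam 6: φ=90°, α=240°
  d=(-0.5000,-0.8660)  start (4,4)  tX=1.2200 tY=0.2425  stride 1/|dx|=2.0000 1/|dy|=1.1547
    cross y-line → (4,3), t=0.2425
    cross x-line → (3,3), t=1.2200 (wall)
  → r_6 = 1.2200
beam 7: φ=135°, α=285°
  d=(0.2588,-0.9659)  start (4,4)  tX=1.5068 tY=0.2174  stride 1/|dx|=3.8637 1/|dy|=1.0353
    cross y-line → (4,3), t=0.2174
    cross y-line → (4,2), t=1.2527
    cross x-line → (5,2), t=1.5068 (wall)
  → r_7 = 1.5068

ranges = [0.4038, 0.7800, 2.3569, 1.5800, 0.8114, 1.2200, 1.5068]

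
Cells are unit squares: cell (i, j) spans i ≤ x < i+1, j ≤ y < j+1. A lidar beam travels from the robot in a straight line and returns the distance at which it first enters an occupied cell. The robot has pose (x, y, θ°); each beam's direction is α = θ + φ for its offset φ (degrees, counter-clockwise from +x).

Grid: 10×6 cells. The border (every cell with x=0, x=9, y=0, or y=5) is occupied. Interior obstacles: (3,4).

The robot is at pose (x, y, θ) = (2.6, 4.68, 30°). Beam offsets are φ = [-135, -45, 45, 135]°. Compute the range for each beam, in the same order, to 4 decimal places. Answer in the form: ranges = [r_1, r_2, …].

ranges = [3.8098, 0.4141, 0.3313, 1.2364]

beam 1: φ=-135°, α=255°
  cosα=-0.2588 sinα=-0.9659 | (2,4) | tMaxX 2.3182 tMaxY 0.7040 | tΔX 3.8637 tΔY 1.0353
    t=0.7040 [y] (2,3)
    t=1.7393 [y] (2,2)
    t=2.3182 [x] (1,2)
    t=2.7745 [y] (1,1)
    t=3.8098 [y] (1,0) — stop
  → r_1 = 3.8098
beam 2: φ=-45°, α=345°
  cosα=0.9659 sinα=-0.2588 | (2,4) | tMaxX 0.4141 tMaxY 2.6273 | tΔX 1.0353 tΔY 3.8637
    t=0.4141 [x] (3,4) — stop
  → r_2 = 0.4141
beam 3: φ=45°, α=75°
  cosα=0.2588 sinα=0.9659 | (2,4) | tMaxX 1.5455 tMaxY 0.3313 | tΔX 3.8637 tΔY 1.0353
    t=0.3313 [y] (2,5) — stop
  → r_3 = 0.3313
beam 4: φ=135°, α=165°
  cosα=-0.9659 sinα=0.2588 | (2,4) | tMaxX 0.6212 tMaxY 1.2364 | tΔX 1.0353 tΔY 3.8637
    t=0.6212 [x] (1,4)
    t=1.2364 [y] (1,5) — stop
  → r_4 = 1.2364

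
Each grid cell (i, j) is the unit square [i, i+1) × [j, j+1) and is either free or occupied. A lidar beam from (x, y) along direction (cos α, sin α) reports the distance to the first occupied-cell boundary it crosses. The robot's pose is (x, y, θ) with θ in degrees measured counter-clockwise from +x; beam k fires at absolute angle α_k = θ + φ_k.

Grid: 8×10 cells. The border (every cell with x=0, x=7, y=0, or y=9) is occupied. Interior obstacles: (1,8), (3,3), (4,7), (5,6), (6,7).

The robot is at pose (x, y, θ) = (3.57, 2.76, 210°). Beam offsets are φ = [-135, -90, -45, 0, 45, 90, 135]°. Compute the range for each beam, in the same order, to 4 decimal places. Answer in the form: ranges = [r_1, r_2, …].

beam 1: φ=-135°, α=75°
  d=(0.2588,0.9659)  start (3,2)  tX=1.6614 tY=0.2485  stride 1/|dx|=3.8637 1/|dy|=1.0353
    cross y-line → (3,3), t=0.2485 (wall)
  → r_1 = 0.2485
beam 2: φ=-90°, α=120°
  d=(-0.5000,0.8660)  start (3,2)  tX=1.1400 tY=0.2771  stride 1/|dx|=2.0000 1/|dy|=1.1547
    cross y-line → (3,3), t=0.2771 (wall)
  → r_2 = 0.2771
beam 3: φ=-45°, α=165°
  d=(-0.9659,0.2588)  start (3,2)  tX=0.5901 tY=0.9273  stride 1/|dx|=1.0353 1/|dy|=3.8637
    cross x-line → (2,2), t=0.5901
    cross y-line → (2,3), t=0.9273
    cross x-line → (1,3), t=1.6254
    cross x-line → (0,3), t=2.6607 (wall)
  → r_3 = 2.6607
beam 4: φ=0°, α=210°
  d=(-0.8660,-0.5000)  start (3,2)  tX=0.6582 tY=1.5200  stride 1/|dx|=1.1547 1/|dy|=2.0000
    cross x-line → (2,2), t=0.6582
    cross y-line → (2,1), t=1.5200
    cross x-line → (1,1), t=1.8129
    cross x-line → (0,1), t=2.9676 (wall)
  → r_4 = 2.9676
beam 5: φ=45°, α=255°
  d=(-0.2588,-0.9659)  start (3,2)  tX=2.2023 tY=0.7868  stride 1/|dx|=3.8637 1/|dy|=1.0353
    cross y-line → (3,1), t=0.7868
    cross y-line → (3,0), t=1.8221 (wall)
  → r_5 = 1.8221
beam 6: φ=90°, α=300°
  d=(0.5000,-0.8660)  start (3,2)  tX=0.8600 tY=0.8776  stride 1/|dx|=2.0000 1/|dy|=1.1547
    cross x-line → (4,2), t=0.8600
    cross y-line → (4,1), t=0.8776
    cross y-line → (4,0), t=2.0323 (wall)
  → r_6 = 2.0323
beam 7: φ=135°, α=345°
  d=(0.9659,-0.2588)  start (3,2)  tX=0.4452 tY=2.9364  stride 1/|dx|=1.0353 1/|dy|=3.8637
    cross x-line → (4,2), t=0.4452
    cross x-line → (5,2), t=1.4804
    cross x-line → (6,2), t=2.5157
    cross y-line → (6,1), t=2.9364
    cross x-line → (7,1), t=3.5510 (wall)
  → r_7 = 3.5510

ranges = [0.2485, 0.2771, 2.6607, 2.9676, 1.8221, 2.0323, 3.5510]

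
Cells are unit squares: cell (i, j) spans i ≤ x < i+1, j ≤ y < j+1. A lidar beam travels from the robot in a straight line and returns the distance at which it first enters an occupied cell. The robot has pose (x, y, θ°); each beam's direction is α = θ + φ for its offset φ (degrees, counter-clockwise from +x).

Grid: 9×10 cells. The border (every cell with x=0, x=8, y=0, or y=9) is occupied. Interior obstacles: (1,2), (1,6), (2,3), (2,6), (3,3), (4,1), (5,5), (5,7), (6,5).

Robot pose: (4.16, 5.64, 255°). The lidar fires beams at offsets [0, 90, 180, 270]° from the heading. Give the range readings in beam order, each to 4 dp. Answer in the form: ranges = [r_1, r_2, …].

beam 1: φ=0°, α=255°
  direction (-0.2588, -0.9659); cell (4,5); t to first gridline: x 0.6182, y 0.6626 (then +3.8637 / +1.0353)
    (3,5) via x @ 0.6182
    (3,4) via y @ 0.6626
    (3,3) via y @ 1.6979  # hit
  → r_1 = 1.6979
beam 2: φ=90°, α=345°
  direction (0.9659, -0.2588); cell (4,5); t to first gridline: x 0.8696, y 2.4728 (then +1.0353 / +3.8637)
    (5,5) via x @ 0.8696  # hit
  → r_2 = 0.8696
beam 3: φ=180°, α=75°
  direction (0.2588, 0.9659); cell (4,5); t to first gridline: x 3.2455, y 0.3727 (then +3.8637 / +1.0353)
    (4,6) via y @ 0.3727
    (4,7) via y @ 1.4080
    (4,8) via y @ 2.4433
    (5,8) via x @ 3.2455
    (5,9) via y @ 3.4785  # hit
  → r_3 = 3.4785
beam 4: φ=270°, α=165°
  direction (-0.9659, 0.2588); cell (4,5); t to first gridline: x 0.1656, y 1.3909 (then +1.0353 / +3.8637)
    (3,5) via x @ 0.1656
    (2,5) via x @ 1.2009
    (2,6) via y @ 1.3909  # hit
  → r_4 = 1.3909

ranges = [1.6979, 0.8696, 3.4785, 1.3909]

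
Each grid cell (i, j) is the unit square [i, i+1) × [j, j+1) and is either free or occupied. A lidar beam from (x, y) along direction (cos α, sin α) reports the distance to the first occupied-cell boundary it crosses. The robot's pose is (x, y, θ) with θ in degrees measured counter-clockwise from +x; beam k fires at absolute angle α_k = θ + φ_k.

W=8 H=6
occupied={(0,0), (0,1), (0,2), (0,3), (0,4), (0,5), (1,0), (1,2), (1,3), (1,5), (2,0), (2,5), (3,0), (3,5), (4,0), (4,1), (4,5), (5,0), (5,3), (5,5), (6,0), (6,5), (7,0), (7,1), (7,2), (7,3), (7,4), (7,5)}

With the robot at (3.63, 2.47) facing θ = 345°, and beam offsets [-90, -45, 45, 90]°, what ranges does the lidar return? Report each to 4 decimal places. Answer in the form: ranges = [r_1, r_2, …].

ranges = [1.5219, 0.7400, 1.5819, 2.6192]

beam 1: φ=-90°, α=255°
  direction (-0.2588, -0.9659); cell (3,2); t to first gridline: x 2.4341, y 0.4866 (then +3.8637 / +1.0353)
    (3,1) via y @ 0.4866
    (3,0) via y @ 1.5219  # hit
  → r_1 = 1.5219
beam 2: φ=-45°, α=300°
  direction (0.5000, -0.8660); cell (3,2); t to first gridline: x 0.7400, y 0.5427 (then +2.0000 / +1.1547)
    (3,1) via y @ 0.5427
    (4,1) via x @ 0.7400  # hit
  → r_2 = 0.7400
beam 3: φ=45°, α=30°
  direction (0.8660, 0.5000); cell (3,2); t to first gridline: x 0.4272, y 1.0600 (then +1.1547 / +2.0000)
    (4,2) via x @ 0.4272
    (4,3) via y @ 1.0600
    (5,3) via x @ 1.5819  # hit
  → r_3 = 1.5819
beam 4: φ=90°, α=75°
  direction (0.2588, 0.9659); cell (3,2); t to first gridline: x 1.4296, y 0.5487 (then +3.8637 / +1.0353)
    (3,3) via y @ 0.5487
    (4,3) via x @ 1.4296
    (4,4) via y @ 1.5840
    (4,5) via y @ 2.6192  # hit
  → r_4 = 2.6192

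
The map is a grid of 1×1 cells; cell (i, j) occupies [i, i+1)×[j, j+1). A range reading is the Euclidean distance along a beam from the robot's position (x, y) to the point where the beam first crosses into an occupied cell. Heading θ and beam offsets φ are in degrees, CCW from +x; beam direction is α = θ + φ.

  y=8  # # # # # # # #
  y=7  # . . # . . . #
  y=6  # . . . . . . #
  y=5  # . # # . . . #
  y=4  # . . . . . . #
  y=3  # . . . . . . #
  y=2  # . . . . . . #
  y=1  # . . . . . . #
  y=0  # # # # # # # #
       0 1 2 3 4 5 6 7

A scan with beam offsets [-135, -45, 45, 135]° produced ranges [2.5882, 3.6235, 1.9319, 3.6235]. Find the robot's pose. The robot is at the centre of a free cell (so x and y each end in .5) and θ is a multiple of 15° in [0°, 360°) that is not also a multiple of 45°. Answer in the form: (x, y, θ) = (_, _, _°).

(x, y, θ) = (4.5, 4.5, 120°)

Enumerate (i+0.5, j+0.5, θ) over the 39 free cells and 16 admissible headings. For each, cast all 4 beams and compare to the given ranges.
  (1.5, 4.5, 300°): beam 1 = 0.5176 ≠ 2.5882 ✗
  (1.5, 1.5, 195°): beam 1 = 4.0415 ≠ 2.5882 ✗
  (2.5, 7.5, 330°): beam 1 = 1.5529 ≠ 2.5882 ✗
  (5.5, 1.5, 75°): beam 1 = 0.5774 ≠ 2.5882 ✗
  …
  (4.5, 4.5, 120°): r_1=2.5882, r_2=3.6235, r_3=1.9319, r_4=3.6235 — all match ✓
Only this pose fits every beam.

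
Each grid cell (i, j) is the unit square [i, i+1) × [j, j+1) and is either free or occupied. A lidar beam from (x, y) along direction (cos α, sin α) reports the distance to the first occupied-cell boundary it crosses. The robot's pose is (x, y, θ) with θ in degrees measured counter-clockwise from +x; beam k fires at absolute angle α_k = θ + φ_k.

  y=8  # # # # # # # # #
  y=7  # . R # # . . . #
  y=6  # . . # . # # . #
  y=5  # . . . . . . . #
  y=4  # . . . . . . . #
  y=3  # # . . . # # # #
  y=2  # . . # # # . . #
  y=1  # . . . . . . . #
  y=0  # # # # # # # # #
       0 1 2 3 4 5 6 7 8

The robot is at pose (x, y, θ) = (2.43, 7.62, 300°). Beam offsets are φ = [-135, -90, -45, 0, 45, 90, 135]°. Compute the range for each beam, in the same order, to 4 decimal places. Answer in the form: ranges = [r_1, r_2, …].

ranges = [1.4682, 1.6512, 3.7477, 1.1400, 0.5901, 0.6582, 0.3934]

beam 1: φ=-135°, α=165°
  d=(-0.9659,0.2588)  start (2,7)  tX=0.4452 tY=1.4682  stride 1/|dx|=1.0353 1/|dy|=3.8637
    cross x-line → (1,7), t=0.4452
    cross y-line → (1,8), t=1.4682 (wall)
  → r_1 = 1.4682
beam 2: φ=-90°, α=210°
  d=(-0.8660,-0.5000)  start (2,7)  tX=0.4965 tY=1.2400  stride 1/|dx|=1.1547 1/|dy|=2.0000
    cross x-line → (1,7), t=0.4965
    cross y-line → (1,6), t=1.2400
    cross x-line → (0,6), t=1.6512 (wall)
  → r_2 = 1.6512
beam 3: φ=-45°, α=255°
  d=(-0.2588,-0.9659)  start (2,7)  tX=1.6614 tY=0.6419  stride 1/|dx|=3.8637 1/|dy|=1.0353
    cross y-line → (2,6), t=0.6419
    cross x-line → (1,6), t=1.6614
    cross y-line → (1,5), t=1.6771
    cross y-line → (1,4), t=2.7124
    cross y-line → (1,3), t=3.7477 (wall)
  → r_3 = 3.7477
beam 4: φ=0°, α=300°
  d=(0.5000,-0.8660)  start (2,7)  tX=1.1400 tY=0.7159  stride 1/|dx|=2.0000 1/|dy|=1.1547
    cross y-line → (2,6), t=0.7159
    cross x-line → (3,6), t=1.1400 (wall)
  → r_4 = 1.1400
beam 5: φ=45°, α=345°
  d=(0.9659,-0.2588)  start (2,7)  tX=0.5901 tY=2.3955  stride 1/|dx|=1.0353 1/|dy|=3.8637
    cross x-line → (3,7), t=0.5901 (wall)
  → r_5 = 0.5901
beam 6: φ=90°, α=30°
  d=(0.8660,0.5000)  start (2,7)  tX=0.6582 tY=0.7600  stride 1/|dx|=1.1547 1/|dy|=2.0000
    cross x-line → (3,7), t=0.6582 (wall)
  → r_6 = 0.6582
beam 7: φ=135°, α=75°
  d=(0.2588,0.9659)  start (2,7)  tX=2.2023 tY=0.3934  stride 1/|dx|=3.8637 1/|dy|=1.0353
    cross y-line → (2,8), t=0.3934 (wall)
  → r_7 = 0.3934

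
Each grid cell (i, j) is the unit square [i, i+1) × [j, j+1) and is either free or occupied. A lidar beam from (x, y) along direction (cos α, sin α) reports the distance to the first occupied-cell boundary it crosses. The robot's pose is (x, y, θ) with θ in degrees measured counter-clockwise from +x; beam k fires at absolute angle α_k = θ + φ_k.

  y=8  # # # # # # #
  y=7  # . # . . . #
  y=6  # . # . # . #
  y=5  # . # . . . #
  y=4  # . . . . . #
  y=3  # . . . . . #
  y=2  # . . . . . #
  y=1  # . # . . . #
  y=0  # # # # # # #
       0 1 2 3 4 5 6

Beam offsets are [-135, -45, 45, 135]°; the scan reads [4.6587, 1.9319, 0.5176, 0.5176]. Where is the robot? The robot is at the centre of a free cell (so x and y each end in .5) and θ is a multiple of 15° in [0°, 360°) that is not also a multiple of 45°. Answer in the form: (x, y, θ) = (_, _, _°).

(x, y, θ) = (5.5, 1.5, 240°)

Candidates: 30 free-cell centres × 16 headings = 480 poses. Raycast each; keep the one whose scan matches to 4 dp.
  (4.5, 2.5, 345°): beam 1 = 1.7321 ≠ 4.6587 ✗
  (5.5, 5.5, 30°): beam 2 = 0.5176 ≠ 1.9319 ✗
  (1.5, 2.5, 105°): beam 1 = 1.0000 ≠ 4.6587 ✗
  …
  (5.5, 1.5, 240°): r_1=4.6587, r_2=1.9319, r_3=0.5176, r_4=0.5176 — all match ✓
No second candidate reproduces the full scan.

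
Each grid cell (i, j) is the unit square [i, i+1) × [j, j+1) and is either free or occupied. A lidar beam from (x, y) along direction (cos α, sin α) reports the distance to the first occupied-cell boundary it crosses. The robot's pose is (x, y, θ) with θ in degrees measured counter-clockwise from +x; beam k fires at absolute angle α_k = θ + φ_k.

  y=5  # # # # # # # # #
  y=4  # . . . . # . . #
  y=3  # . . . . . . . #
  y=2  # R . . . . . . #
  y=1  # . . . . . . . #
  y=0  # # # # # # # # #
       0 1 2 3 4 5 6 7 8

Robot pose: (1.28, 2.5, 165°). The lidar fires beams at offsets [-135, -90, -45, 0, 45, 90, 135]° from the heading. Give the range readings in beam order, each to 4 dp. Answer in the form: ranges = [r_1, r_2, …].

ranges = [4.2955, 2.5882, 0.5600, 0.2899, 0.3233, 1.0818, 1.7321]

beam 1: φ=-135°, α=30°
  cosα=0.8660 sinα=0.5000 | (1,2) | tMaxX 0.8314 tMaxY 1.0000 | tΔX 1.1547 tΔY 2.0000
    t=0.8314 [x] (2,2)
    t=1.0000 [y] (2,3)
    t=1.9861 [x] (3,3)
    t=3.0000 [y] (3,4)
    t=3.1408 [x] (4,4)
    t=4.2955 [x] (5,4) — stop
  → r_1 = 4.2955
beam 2: φ=-90°, α=75°
  cosα=0.2588 sinα=0.9659 | (1,2) | tMaxX 2.7819 tMaxY 0.5176 | tΔX 3.8637 tΔY 1.0353
    t=0.5176 [y] (1,3)
    t=1.5529 [y] (1,4)
    t=2.5882 [y] (1,5) — stop
  → r_2 = 2.5882
beam 3: φ=-45°, α=120°
  cosα=-0.5000 sinα=0.8660 | (1,2) | tMaxX 0.5600 tMaxY 0.5774 | tΔX 2.0000 tΔY 1.1547
    t=0.5600 [x] (0,2) — stop
  → r_3 = 0.5600
beam 4: φ=0°, α=165°
  cosα=-0.9659 sinα=0.2588 | (1,2) | tMaxX 0.2899 tMaxY 1.9319 | tΔX 1.0353 tΔY 3.8637
    t=0.2899 [x] (0,2) — stop
  → r_4 = 0.2899
beam 5: φ=45°, α=210°
  cosα=-0.8660 sinα=-0.5000 | (1,2) | tMaxX 0.3233 tMaxY 1.0000 | tΔX 1.1547 tΔY 2.0000
    t=0.3233 [x] (0,2) — stop
  → r_5 = 0.3233
beam 6: φ=90°, α=255°
  cosα=-0.2588 sinα=-0.9659 | (1,2) | tMaxX 1.0818 tMaxY 0.5176 | tΔX 3.8637 tΔY 1.0353
    t=0.5176 [y] (1,1)
    t=1.0818 [x] (0,1) — stop
  → r_6 = 1.0818
beam 7: φ=135°, α=300°
  cosα=0.5000 sinα=-0.8660 | (1,2) | tMaxX 1.4400 tMaxY 0.5774 | tΔX 2.0000 tΔY 1.1547
    t=0.5774 [y] (1,1)
    t=1.4400 [x] (2,1)
    t=1.7321 [y] (2,0) — stop
  → r_7 = 1.7321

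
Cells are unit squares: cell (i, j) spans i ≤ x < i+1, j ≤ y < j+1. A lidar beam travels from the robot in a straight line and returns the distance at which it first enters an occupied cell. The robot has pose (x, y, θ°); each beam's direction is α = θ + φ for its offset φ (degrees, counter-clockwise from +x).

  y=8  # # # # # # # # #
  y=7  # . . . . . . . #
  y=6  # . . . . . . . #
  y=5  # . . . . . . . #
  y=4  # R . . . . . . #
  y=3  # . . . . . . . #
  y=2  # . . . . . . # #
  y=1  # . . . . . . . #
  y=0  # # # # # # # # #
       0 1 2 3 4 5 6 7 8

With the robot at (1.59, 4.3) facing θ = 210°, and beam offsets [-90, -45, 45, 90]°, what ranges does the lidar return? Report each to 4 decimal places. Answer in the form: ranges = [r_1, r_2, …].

ranges = [1.1800, 0.6108, 2.2796, 3.8105]

beam 1: φ=-90°, α=120°
  d=(-0.5000,0.8660)  start (1,4)  tX=1.1800 tY=0.8083  stride 1/|dx|=2.0000 1/|dy|=1.1547
    cross y-line → (1,5), t=0.8083
    cross x-line → (0,5), t=1.1800 (wall)
  → r_1 = 1.1800
beam 2: φ=-45°, α=165°
  d=(-0.9659,0.2588)  start (1,4)  tX=0.6108 tY=2.7046  stride 1/|dx|=1.0353 1/|dy|=3.8637
    cross x-line → (0,4), t=0.6108 (wall)
  → r_2 = 0.6108
beam 3: φ=45°, α=255°
  d=(-0.2588,-0.9659)  start (1,4)  tX=2.2796 tY=0.3106  stride 1/|dx|=3.8637 1/|dy|=1.0353
    cross y-line → (1,3), t=0.3106
    cross y-line → (1,2), t=1.3459
    cross x-line → (0,2), t=2.2796 (wall)
  → r_3 = 2.2796
beam 4: φ=90°, α=300°
  d=(0.5000,-0.8660)  start (1,4)  tX=0.8200 tY=0.3464  stride 1/|dx|=2.0000 1/|dy|=1.1547
    cross y-line → (1,3), t=0.3464
    cross x-line → (2,3), t=0.8200
    cross y-line → (2,2), t=1.5011
    cross y-line → (2,1), t=2.6558
    cross x-line → (3,1), t=2.8200
    cross y-line → (3,0), t=3.8105 (wall)
  → r_4 = 3.8105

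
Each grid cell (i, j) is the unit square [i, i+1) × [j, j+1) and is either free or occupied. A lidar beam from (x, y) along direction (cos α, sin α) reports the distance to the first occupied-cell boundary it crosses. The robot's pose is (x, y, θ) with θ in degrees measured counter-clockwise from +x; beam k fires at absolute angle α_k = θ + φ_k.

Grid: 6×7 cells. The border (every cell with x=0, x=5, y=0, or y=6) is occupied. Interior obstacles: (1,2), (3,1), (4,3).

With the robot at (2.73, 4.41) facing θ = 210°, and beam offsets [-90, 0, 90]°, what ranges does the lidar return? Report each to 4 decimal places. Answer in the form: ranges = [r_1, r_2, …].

beam 1: φ=-90°, α=120°
  direction (-0.5000, 0.8660); cell (2,4); t to first gridline: x 1.4600, y 0.6813 (then +2.0000 / +1.1547)
    (2,5) via y @ 0.6813
    (1,5) via x @ 1.4600
    (1,6) via y @ 1.8360  # hit
  → r_1 = 1.8360
beam 2: φ=0°, α=210°
  direction (-0.8660, -0.5000); cell (2,4); t to first gridline: x 0.8429, y 0.8200 (then +1.1547 / +2.0000)
    (2,3) via y @ 0.8200
    (1,3) via x @ 0.8429
    (0,3) via x @ 1.9976  # hit
  → r_2 = 1.9976
beam 3: φ=90°, α=300°
  direction (0.5000, -0.8660); cell (2,4); t to first gridline: x 0.5400, y 0.4734 (then +2.0000 / +1.1547)
    (2,3) via y @ 0.4734
    (3,3) via x @ 0.5400
    (3,2) via y @ 1.6281
    (4,2) via x @ 2.5400
    (4,1) via y @ 2.7828
    (4,0) via y @ 3.9375  # hit
  → r_3 = 3.9375

ranges = [1.8360, 1.9976, 3.9375]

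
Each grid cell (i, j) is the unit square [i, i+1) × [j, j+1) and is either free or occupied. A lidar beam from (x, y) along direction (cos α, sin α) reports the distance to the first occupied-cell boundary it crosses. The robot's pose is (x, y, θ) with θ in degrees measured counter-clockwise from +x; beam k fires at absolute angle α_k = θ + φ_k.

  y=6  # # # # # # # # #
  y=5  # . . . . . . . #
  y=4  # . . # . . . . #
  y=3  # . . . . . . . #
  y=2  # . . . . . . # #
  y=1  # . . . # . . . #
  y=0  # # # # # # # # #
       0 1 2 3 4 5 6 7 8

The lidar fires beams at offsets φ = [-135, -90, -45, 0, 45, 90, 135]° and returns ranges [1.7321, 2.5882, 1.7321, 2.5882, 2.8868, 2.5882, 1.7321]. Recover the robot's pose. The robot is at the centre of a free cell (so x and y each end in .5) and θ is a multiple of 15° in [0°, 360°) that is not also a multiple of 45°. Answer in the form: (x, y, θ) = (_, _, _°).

Candidates: 32 free-cell centres × 16 headings = 512 poses. Raycast each; keep the one whose scan matches to 4 dp.
  (1.5, 1.5, 120°): beam 1 = 1.9319 ≠ 1.7321 ✗
  (2.5, 1.5, 120°): beam 1 = 1.5529 ≠ 1.7321 ✗
  (1.5, 1.5, 60°): beam 1 = 0.5176 ≠ 1.7321 ✗
  (3.5, 5.5, 345°): beam 1 = 2.8868 ≠ 1.7321 ✗
  …
  (5.5, 3.5, 15°): r_1=1.7321, r_2=2.5882, r_3=1.7321, r_4=2.5882, r_5=2.8868, r_6=2.5882, r_7=1.7321 — all match ✓
Unique over the lattice → pose = (5.5, 3.5, 15°).

(x, y, θ) = (5.5, 3.5, 15°)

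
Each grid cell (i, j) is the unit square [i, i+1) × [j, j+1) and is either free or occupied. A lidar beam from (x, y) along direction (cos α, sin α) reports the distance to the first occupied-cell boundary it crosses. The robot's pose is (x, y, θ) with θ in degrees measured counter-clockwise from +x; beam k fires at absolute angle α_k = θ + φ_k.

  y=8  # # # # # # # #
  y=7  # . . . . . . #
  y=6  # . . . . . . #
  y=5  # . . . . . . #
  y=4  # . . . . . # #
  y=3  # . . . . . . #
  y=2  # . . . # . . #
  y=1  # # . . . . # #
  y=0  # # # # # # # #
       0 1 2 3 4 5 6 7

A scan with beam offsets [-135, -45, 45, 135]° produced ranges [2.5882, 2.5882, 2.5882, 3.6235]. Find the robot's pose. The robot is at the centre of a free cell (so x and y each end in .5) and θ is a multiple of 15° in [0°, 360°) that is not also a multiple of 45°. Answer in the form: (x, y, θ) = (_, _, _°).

The pose lattice has 38·16 = 608 candidates. Test each by forward raycasting.
  (6.5, 6.5, 255°): beam 1 = 1.7321 ≠ 2.5882 ✗
  (5.5, 6.5, 15°): beam 1 = 6.3509 ≠ 2.5882 ✗
  (1.5, 2.5, 60°): beam 1 = 0.5176 ≠ 2.5882 ✗
  (2.5, 6.5, 300°): beam 1 = 1.5529 ≠ 2.5882 ✗
  …
  (3.5, 5.5, 240°): r_1=2.5882, r_2=2.5882, r_3=2.5882, r_4=3.6235 — all match ✓
No second candidate reproduces the full scan.

(x, y, θ) = (3.5, 5.5, 240°)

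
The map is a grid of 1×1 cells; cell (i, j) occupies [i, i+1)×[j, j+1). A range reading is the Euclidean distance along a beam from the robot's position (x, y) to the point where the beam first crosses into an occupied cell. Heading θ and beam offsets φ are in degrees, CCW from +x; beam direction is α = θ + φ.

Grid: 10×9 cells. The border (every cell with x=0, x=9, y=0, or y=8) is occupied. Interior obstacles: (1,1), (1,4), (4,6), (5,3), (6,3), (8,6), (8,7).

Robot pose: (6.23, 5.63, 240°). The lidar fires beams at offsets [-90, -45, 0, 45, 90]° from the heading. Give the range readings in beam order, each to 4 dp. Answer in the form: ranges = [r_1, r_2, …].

ranges = [1.4203, 4.3792, 1.8822, 1.6875, 3.1985]

beam 1: φ=-90°, α=150°
  cosα=-0.8660 sinα=0.5000 | (6,5) | tMaxX 0.2656 tMaxY 0.7400 | tΔX 1.1547 tΔY 2.0000
    t=0.2656 [x] (5,5)
    t=0.7400 [y] (5,6)
    t=1.4203 [x] (4,6) — stop
  → r_1 = 1.4203
beam 2: φ=-45°, α=195°
  cosα=-0.9659 sinα=-0.2588 | (6,5) | tMaxX 0.2381 tMaxY 2.4341 | tΔX 1.0353 tΔY 3.8637
    t=0.2381 [x] (5,5)
    t=1.2734 [x] (4,5)
    t=2.3087 [x] (3,5)
    t=2.4341 [y] (3,4)
    t=3.3439 [x] (2,4)
    t=4.3792 [x] (1,4) — stop
  → r_2 = 4.3792
beam 3: φ=0°, α=240°
  cosα=-0.5000 sinα=-0.8660 | (6,5) | tMaxX 0.4600 tMaxY 0.7275 | tΔX 2.0000 tΔY 1.1547
    t=0.4600 [x] (5,5)
    t=0.7275 [y] (5,4)
    t=1.8822 [y] (5,3) — stop
  → r_3 = 1.8822
beam 4: φ=45°, α=285°
  cosα=0.2588 sinα=-0.9659 | (6,5) | tMaxX 2.9751 tMaxY 0.6522 | tΔX 3.8637 tΔY 1.0353
    t=0.6522 [y] (6,4)
    t=1.6875 [y] (6,3) — stop
  → r_4 = 1.6875
beam 5: φ=90°, α=330°
  cosα=0.8660 sinα=-0.5000 | (6,5) | tMaxX 0.8891 tMaxY 1.2600 | tΔX 1.1547 tΔY 2.0000
    t=0.8891 [x] (7,5)
    t=1.2600 [y] (7,4)
    t=2.0438 [x] (8,4)
    t=3.1985 [x] (9,4) — stop
  → r_5 = 3.1985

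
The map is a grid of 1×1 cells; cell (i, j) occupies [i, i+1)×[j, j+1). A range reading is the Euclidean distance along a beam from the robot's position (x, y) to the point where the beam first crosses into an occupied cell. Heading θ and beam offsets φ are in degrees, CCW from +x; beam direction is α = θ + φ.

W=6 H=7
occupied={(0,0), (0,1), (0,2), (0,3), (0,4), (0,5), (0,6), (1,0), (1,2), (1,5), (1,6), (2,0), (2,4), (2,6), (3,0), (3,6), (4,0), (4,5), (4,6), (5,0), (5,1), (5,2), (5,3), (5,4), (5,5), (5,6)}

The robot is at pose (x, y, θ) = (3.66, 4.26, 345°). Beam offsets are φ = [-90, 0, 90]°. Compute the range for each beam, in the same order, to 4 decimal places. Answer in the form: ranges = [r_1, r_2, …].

beam 1: φ=-90°, α=255°
  dir = (cos 255°, sin 255°) = (-0.2588, -0.9659); from cell (3,4)
  next x-line at t=2.5500, next y-line at t=0.2692; Δt_x=3.8637, Δt_y=1.0353
    y: enter (3,3) at t=0.2692
    y: enter (3,2) at t=1.3044
    y: enter (3,1) at t=2.3397
    x: enter (2,1) at t=2.5500
    y: enter (2,0) at t=3.3750 ← occupied
  → r_1 = 3.3750
beam 2: φ=0°, α=345°
  dir = (cos 345°, sin 345°) = (0.9659, -0.2588); from cell (3,4)
  next x-line at t=0.3520, next y-line at t=1.0046; Δt_x=1.0353, Δt_y=3.8637
    x: enter (4,4) at t=0.3520
    y: enter (4,3) at t=1.0046
    x: enter (5,3) at t=1.3873 ← occupied
  → r_2 = 1.3873
beam 3: φ=90°, α=75°
  dir = (cos 75°, sin 75°) = (0.2588, 0.9659); from cell (3,4)
  next x-line at t=1.3137, next y-line at t=0.7661; Δt_x=3.8637, Δt_y=1.0353
    y: enter (3,5) at t=0.7661
    x: enter (4,5) at t=1.3137 ← occupied
  → r_3 = 1.3137

ranges = [3.3750, 1.3873, 1.3137]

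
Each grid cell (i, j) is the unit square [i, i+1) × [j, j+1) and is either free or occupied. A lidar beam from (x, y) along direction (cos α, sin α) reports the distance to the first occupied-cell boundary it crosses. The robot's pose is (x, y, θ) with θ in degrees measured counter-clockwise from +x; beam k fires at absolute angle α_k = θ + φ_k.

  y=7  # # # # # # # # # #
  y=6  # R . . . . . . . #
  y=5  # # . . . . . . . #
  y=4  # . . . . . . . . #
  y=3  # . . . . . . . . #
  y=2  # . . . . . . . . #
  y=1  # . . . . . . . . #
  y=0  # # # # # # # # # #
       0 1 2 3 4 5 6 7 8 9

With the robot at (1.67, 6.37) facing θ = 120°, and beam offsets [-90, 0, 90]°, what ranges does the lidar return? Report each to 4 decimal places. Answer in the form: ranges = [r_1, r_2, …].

beam 1: φ=-90°, α=30°
  direction (0.8660, 0.5000); cell (1,6); t to first gridline: x 0.3811, y 1.2600 (then +1.1547 / +2.0000)
    (2,6) via x @ 0.3811
    (2,7) via y @ 1.2600  # hit
  → r_1 = 1.2600
beam 2: φ=0°, α=120°
  direction (-0.5000, 0.8660); cell (1,6); t to first gridline: x 1.3400, y 0.7275 (then +2.0000 / +1.1547)
    (1,7) via y @ 0.7275  # hit
  → r_2 = 0.7275
beam 3: φ=90°, α=210°
  direction (-0.8660, -0.5000); cell (1,6); t to first gridline: x 0.7736, y 0.7400 (then +1.1547 / +2.0000)
    (1,5) via y @ 0.7400  # hit
  → r_3 = 0.7400

ranges = [1.2600, 0.7275, 0.7400]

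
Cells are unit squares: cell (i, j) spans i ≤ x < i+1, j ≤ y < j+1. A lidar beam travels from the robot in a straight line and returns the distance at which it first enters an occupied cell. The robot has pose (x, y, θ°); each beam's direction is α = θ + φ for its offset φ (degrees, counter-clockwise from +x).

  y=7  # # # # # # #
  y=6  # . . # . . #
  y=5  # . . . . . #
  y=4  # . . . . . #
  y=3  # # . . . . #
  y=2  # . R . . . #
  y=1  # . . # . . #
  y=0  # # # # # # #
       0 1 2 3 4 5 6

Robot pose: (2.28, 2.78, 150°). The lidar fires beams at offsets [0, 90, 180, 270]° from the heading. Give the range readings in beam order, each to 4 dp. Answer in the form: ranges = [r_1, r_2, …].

ranges = [0.4400, 2.0554, 1.5600, 4.8728]

beam 1: φ=0°, α=150°
  d=(-0.8660,0.5000)  start (2,2)  tX=0.3233 tY=0.4400  stride 1/|dx|=1.1547 1/|dy|=2.0000
    cross x-line → (1,2), t=0.3233
    cross y-line → (1,3), t=0.4400 (wall)
  → r_1 = 0.4400
beam 2: φ=90°, α=240°
  d=(-0.5000,-0.8660)  start (2,2)  tX=0.5600 tY=0.9007  stride 1/|dx|=2.0000 1/|dy|=1.1547
    cross x-line → (1,2), t=0.5600
    cross y-line → (1,1), t=0.9007
    cross y-line → (1,0), t=2.0554 (wall)
  → r_2 = 2.0554
beam 3: φ=180°, α=330°
  d=(0.8660,-0.5000)  start (2,2)  tX=0.8314 tY=1.5600  stride 1/|dx|=1.1547 1/|dy|=2.0000
    cross x-line → (3,2), t=0.8314
    cross y-line → (3,1), t=1.5600 (wall)
  → r_3 = 1.5600
beam 4: φ=270°, α=60°
  d=(0.5000,0.8660)  start (2,2)  tX=1.4400 tY=0.2540  stride 1/|dx|=2.0000 1/|dy|=1.1547
    cross y-line → (2,3), t=0.2540
    cross y-line → (2,4), t=1.4087
    cross x-line → (3,4), t=1.4400
    cross y-line → (3,5), t=2.5634
    cross x-line → (4,5), t=3.4400
    cross y-line → (4,6), t=3.7181
    cross y-line → (4,7), t=4.8728 (wall)
  → r_4 = 4.8728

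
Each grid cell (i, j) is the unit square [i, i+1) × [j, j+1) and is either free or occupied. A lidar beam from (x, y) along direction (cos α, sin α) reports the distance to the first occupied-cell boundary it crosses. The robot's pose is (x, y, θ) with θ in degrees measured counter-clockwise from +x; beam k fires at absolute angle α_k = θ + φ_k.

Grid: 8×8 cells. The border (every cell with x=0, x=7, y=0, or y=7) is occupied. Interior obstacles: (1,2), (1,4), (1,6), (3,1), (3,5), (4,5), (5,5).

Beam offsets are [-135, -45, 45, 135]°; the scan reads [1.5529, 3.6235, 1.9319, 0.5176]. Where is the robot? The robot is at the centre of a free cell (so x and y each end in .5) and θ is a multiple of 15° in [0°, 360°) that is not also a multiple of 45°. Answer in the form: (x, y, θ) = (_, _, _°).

Candidates: 29 free-cell centres × 16 headings = 464 poses. Raycast each; keep the one whose scan matches to 4 dp.
  (1.5, 3.5, 195°): beam 1 = 0.5774 ≠ 1.5529 ✗
  (6.5, 1.5, 300°): beam 1 = 4.6587 ≠ 1.5529 ✗
  (4.5, 1.5, 150°): beam 1 = 2.5882 ≠ 1.5529 ✗
  …
  (3.5, 4.5, 330°): r_1=1.5529, r_2=3.6235, r_3=1.9319, r_4=0.5176 — all match ✓
Only this pose fits every beam.

(x, y, θ) = (3.5, 4.5, 330°)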